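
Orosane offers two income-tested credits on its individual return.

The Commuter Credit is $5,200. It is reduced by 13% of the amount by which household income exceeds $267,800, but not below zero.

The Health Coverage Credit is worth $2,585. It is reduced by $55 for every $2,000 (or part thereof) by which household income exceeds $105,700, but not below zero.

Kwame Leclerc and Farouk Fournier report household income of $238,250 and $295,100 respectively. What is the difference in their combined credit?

Kwame ($238,250): Commuter Credit: $238,250 is at or below the $267,800 threshold, so the full $5,200 applies. Health Coverage Credit: income exceeds $105,700 by $132,550 → 67 increments × $55 = $3,685 ≥ base, so the credit is $0. total $5,200 + $0 = $5,200
Farouk ($295,100): Commuter Credit: 13% of the $27,300 excess over $267,800 is $3,549; credit = $5,200 − $3,549 = $1,651. Health Coverage Credit: income exceeds $105,700 by $189,400 → 95 increments × $55 = $5,225 ≥ base, so the credit is $0. total $1,651 + $0 = $1,651
Difference: |$5,200 − $1,651| = $3,549.

$3,549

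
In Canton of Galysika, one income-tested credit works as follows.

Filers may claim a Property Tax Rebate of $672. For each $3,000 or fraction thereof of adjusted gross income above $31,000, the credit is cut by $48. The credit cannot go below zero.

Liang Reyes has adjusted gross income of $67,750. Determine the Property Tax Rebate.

Property Tax Rebate: income exceeds $31,000 by $36,750, which is 13 full-or-partial $3,000 increments; reduction = 13 × $48 = $624, leaving $48.

$48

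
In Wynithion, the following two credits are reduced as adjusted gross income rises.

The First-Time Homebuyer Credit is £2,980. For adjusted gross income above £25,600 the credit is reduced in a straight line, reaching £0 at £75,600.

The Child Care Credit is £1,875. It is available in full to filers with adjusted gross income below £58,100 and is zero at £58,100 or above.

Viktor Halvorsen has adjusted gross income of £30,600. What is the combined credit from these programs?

£4,557

First-Time Homebuyer Credit: £30,600 is £5,000 into a £50,000 phase-out range, leaving 45,000/50,000 of the credit: £2,980 × 45,000/50,000 = £2,682.
Child Care Credit: £30,600 is below the £58,100 cutoff, so the full £1,875 applies.
Total: £2,682 + £1,875 = £4,557.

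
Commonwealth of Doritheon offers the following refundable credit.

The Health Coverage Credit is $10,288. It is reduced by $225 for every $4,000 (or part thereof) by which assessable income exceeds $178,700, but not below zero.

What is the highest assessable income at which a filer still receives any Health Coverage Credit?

After 45 increments the reduction is 45 × $225 = $10,125, leaving $163; one more increment wipes it out. Increment 45 ends at excess 45 × $4,000 = $180,000, so the highest qualifying income is $178,700 + $180,000 = $358,700.

$358,700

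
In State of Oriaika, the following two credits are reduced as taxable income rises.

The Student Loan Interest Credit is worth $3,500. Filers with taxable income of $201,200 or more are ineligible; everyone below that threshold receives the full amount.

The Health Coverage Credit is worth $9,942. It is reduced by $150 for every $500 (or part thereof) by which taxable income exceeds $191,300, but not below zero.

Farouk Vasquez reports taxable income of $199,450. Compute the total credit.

Student Loan Interest Credit: $199,450 is below the $201,200 cutoff, so the full $3,500 applies.
Health Coverage Credit: income exceeds $191,300 by $8,150, which is 17 full-or-partial $500 increments; reduction = 17 × $150 = $2,550, leaving $7,392.
Total: $3,500 + $7,392 = $10,892.

$10,892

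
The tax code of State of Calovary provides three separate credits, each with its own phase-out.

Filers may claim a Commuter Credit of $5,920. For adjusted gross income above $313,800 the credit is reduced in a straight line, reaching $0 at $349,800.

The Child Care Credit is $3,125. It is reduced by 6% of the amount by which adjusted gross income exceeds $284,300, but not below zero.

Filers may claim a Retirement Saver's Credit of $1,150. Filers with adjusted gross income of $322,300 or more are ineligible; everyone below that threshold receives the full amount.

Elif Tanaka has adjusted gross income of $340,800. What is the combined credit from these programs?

$1,480

Commuter Credit: $340,800 is $27,000 into a $36,000 phase-out range, leaving 9,000/36,000 of the credit: $5,920 × 9,000/36,000 = $1,480.
Child Care Credit: 6% of the $56,500 excess over $284,300 is $3,390 ≥ base, so the credit is $0.
Retirement Saver's Credit: $340,800 meets or exceeds the $322,300 cutoff, so the credit is $0.
Total: $1,480 + $0 + $0 = $1,480.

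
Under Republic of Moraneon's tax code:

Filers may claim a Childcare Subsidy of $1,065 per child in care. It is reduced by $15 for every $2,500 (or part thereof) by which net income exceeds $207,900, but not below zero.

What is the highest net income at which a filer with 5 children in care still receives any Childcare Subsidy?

Full credit = 5 × $1,065 = $5,325.
After 354 increments the reduction is 354 × $15 = $5,310, leaving $15; one more increment wipes it out. Increment 354 ends at excess 354 × $2,500 = $885,000, so the highest qualifying income is $207,900 + $885,000 = $1,092,900.

$1,092,900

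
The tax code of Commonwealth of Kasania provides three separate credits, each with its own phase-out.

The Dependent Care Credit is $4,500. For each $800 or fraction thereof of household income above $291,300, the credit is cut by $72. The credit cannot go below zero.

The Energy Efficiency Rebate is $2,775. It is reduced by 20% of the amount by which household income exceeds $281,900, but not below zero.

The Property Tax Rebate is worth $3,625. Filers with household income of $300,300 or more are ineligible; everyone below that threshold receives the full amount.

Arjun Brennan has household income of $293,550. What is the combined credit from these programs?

Dependent Care Credit: income exceeds $291,300 by $2,250, which is 3 full-or-partial $800 increments; reduction = 3 × $72 = $216, leaving $4,284.
Energy Efficiency Rebate: 20% of the $11,650 excess over $281,900 is $2,330; credit = $2,775 − $2,330 = $445.
Property Tax Rebate: $293,550 is below the $300,300 cutoff, so the full $3,625 applies.
Total: $4,284 + $445 + $3,625 = $8,354.

$8,354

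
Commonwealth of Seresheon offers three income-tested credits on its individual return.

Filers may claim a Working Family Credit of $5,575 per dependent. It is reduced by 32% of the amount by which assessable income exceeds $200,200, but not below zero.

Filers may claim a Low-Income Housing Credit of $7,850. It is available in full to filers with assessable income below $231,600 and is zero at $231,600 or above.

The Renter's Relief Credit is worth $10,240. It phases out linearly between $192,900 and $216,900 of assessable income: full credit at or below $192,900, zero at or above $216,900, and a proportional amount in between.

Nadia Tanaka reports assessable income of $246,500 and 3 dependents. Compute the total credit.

$1,909

Working Family Credit: base = 3 × $5,575 = $16,725. 32% of the $46,300 excess over $200,200 is $14,816; credit = $16,725 − $14,816 = $1,909.
Low-Income Housing Credit: $246,500 meets or exceeds the $231,600 cutoff, so the credit is $0.
Renter's Relief Credit: $246,500 is at or above $216,900, so the credit is $0.
Total: $1,909 + $0 + $0 = $1,909.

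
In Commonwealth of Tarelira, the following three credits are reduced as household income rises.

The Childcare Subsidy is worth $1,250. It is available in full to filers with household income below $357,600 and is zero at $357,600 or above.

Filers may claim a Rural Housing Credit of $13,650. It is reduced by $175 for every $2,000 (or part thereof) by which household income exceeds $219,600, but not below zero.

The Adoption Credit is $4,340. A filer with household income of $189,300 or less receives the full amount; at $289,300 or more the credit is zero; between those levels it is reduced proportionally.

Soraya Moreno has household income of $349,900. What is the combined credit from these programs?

$3,350

Childcare Subsidy: $349,900 is below the $357,600 cutoff, so the full $1,250 applies.
Rural Housing Credit: income exceeds $219,600 by $130,300, which is 66 full-or-partial $2,000 increments; reduction = 66 × $175 = $11,550, leaving $2,100.
Adoption Credit: $349,900 is at or above $289,300, so the credit is $0.
Total: $1,250 + $2,100 + $0 = $3,350.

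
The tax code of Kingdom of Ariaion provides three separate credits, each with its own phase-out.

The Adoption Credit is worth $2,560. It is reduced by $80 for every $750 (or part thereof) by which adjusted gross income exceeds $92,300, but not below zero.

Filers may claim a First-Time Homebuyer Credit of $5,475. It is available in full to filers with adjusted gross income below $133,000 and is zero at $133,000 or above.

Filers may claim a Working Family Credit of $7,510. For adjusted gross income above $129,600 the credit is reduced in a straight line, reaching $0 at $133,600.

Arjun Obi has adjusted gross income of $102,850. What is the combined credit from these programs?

Adoption Credit: income exceeds $92,300 by $10,550, which is 15 full-or-partial $750 increments; reduction = 15 × $80 = $1,200, leaving $1,360.
First-Time Homebuyer Credit: $102,850 is below the $133,000 cutoff, so the full $5,475 applies.
Working Family Credit: $102,850 is at or below the $129,600 threshold, so the full $7,510 applies.
Total: $1,360 + $5,475 + $7,510 = $14,345.

$14,345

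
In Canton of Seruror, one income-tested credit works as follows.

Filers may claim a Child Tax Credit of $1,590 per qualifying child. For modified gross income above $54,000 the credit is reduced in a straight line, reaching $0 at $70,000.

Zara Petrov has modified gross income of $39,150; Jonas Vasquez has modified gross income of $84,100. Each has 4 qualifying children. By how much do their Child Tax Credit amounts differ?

$6,360

Zara ($39,150): Child Tax Credit: base = 4 × $1,590 = $6,360. $39,150 is at or below the $54,000 threshold, so the full $6,360 applies.
Jonas ($84,100): Child Tax Credit: base = 4 × $1,590 = $6,360. $84,100 is at or above $70,000, so the credit is $0.
Difference: |$6,360 − $0| = $6,360.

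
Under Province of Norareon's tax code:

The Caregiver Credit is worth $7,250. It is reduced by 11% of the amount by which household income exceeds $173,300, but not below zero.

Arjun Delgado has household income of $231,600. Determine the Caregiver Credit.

Caregiver Credit: 11% of the $58,300 excess over $173,300 is $6,413; credit = $7,250 − $6,413 = $837.

$837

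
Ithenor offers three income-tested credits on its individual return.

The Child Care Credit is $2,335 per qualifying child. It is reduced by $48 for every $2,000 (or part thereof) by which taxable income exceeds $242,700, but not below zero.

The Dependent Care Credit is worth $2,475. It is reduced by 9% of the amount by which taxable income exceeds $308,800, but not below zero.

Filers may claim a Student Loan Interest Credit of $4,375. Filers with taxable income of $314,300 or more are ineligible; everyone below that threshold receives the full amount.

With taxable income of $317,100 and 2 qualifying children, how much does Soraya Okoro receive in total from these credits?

$4,574

Child Care Credit: base = 2 × $2,335 = $4,670. income exceeds $242,700 by $74,400, which is 38 full-or-partial $2,000 increments; reduction = 38 × $48 = $1,824, leaving $2,846.
Dependent Care Credit: 9% of the $8,300 excess over $308,800 is $747; credit = $2,475 − $747 = $1,728.
Student Loan Interest Credit: $317,100 meets or exceeds the $314,300 cutoff, so the credit is $0.
Total: $2,846 + $1,728 + $0 = $4,574.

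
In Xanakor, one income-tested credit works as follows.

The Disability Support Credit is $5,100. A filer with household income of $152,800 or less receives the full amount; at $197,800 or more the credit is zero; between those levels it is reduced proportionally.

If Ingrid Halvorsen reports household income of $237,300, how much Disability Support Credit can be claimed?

Disability Support Credit: $237,300 is at or above $197,800, so the credit is $0.

$0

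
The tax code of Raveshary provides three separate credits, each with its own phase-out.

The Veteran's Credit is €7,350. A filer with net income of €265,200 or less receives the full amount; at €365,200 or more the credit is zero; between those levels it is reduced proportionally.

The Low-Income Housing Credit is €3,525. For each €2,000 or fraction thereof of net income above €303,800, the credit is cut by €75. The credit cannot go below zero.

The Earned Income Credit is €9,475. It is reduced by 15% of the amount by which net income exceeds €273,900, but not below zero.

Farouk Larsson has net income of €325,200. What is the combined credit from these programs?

€7,420

Veteran's Credit: €325,200 is €60,000 into a €100,000 phase-out range, leaving 40,000/100,000 of the credit: €7,350 × 40,000/100,000 = €2,940.
Low-Income Housing Credit: income exceeds €303,800 by €21,400, which is 11 full-or-partial €2,000 increments; reduction = 11 × €75 = €825, leaving €2,700.
Earned Income Credit: 15% of the €51,300 excess over €273,900 is €7,695; credit = €9,475 − €7,695 = €1,780.
Total: €2,940 + €2,700 + €1,780 = €7,420.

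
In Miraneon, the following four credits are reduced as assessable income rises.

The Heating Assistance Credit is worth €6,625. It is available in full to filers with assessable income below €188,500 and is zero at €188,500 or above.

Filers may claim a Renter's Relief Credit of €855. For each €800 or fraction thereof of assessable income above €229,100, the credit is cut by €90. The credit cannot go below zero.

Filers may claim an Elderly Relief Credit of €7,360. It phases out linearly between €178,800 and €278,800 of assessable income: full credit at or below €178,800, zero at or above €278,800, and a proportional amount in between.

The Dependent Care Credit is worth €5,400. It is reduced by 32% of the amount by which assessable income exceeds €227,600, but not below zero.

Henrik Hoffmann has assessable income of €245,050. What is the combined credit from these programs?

€2,484

Heating Assistance Credit: €245,050 meets or exceeds the €188,500 cutoff, so the credit is €0.
Renter's Relief Credit: income exceeds €229,100 by €15,950 → 20 increments × €90 = €1,800 ≥ base, so the credit is €0.
Elderly Relief Credit: €245,050 is €66,250 into a €100,000 phase-out range, leaving 33,750/100,000 of the credit: €7,360 × 33,750/100,000 = €2,484.
Dependent Care Credit: 32% of the €17,450 excess over €227,600 is €5,584 ≥ base, so the credit is €0.
Total: €0 + €0 + €2,484 + €0 = €2,484.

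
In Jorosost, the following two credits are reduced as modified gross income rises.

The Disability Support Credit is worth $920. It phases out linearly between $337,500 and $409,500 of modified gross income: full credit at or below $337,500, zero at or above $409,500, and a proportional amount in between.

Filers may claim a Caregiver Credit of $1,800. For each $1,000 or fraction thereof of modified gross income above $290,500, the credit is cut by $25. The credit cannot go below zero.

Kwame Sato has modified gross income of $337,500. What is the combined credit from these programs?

Disability Support Credit: $337,500 is at or below the $337,500 threshold, so the full $920 applies.
Caregiver Credit: income exceeds $290,500 by $47,000, which is 47 full-or-partial $1,000 increments; reduction = 47 × $25 = $1,175, leaving $625.
Total: $920 + $625 = $1,545.

$1,545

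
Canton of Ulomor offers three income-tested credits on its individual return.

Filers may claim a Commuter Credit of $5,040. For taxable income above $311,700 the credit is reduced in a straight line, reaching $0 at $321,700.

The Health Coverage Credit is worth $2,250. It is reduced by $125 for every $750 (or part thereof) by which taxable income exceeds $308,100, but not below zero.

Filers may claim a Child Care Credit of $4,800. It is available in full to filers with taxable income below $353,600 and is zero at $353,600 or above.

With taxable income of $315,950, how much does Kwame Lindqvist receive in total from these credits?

$8,573

Commuter Credit: $315,950 is $4,250 into a $10,000 phase-out range, leaving 5,750/10,000 of the credit: $5,040 × 5,750/10,000 = $2,898.
Health Coverage Credit: income exceeds $308,100 by $7,850, which is 11 full-or-partial $750 increments; reduction = 11 × $125 = $1,375, leaving $875.
Child Care Credit: $315,950 is below the $353,600 cutoff, so the full $4,800 applies.
Total: $2,898 + $875 + $4,800 = $8,573.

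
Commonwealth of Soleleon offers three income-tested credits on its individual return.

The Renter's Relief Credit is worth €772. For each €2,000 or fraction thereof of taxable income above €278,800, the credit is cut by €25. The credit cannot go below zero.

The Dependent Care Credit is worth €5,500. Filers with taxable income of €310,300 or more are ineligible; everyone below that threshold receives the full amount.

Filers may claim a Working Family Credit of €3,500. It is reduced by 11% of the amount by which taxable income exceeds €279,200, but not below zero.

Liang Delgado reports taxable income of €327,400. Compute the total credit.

€147

Renter's Relief Credit: income exceeds €278,800 by €48,600, which is 25 full-or-partial €2,000 increments; reduction = 25 × €25 = €625, leaving €147.
Dependent Care Credit: €327,400 meets or exceeds the €310,300 cutoff, so the credit is €0.
Working Family Credit: 11% of the €48,200 excess over €279,200 is €5,302 ≥ base, so the credit is €0.
Total: €147 + €0 + €0 = €147.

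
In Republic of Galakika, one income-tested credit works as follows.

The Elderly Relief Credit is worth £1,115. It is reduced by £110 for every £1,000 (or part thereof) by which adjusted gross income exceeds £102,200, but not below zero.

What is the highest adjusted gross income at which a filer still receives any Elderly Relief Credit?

After 10 increments the reduction is 10 × £110 = £1,100, leaving £15; one more increment wipes it out. Increment 10 ends at excess 10 × £1,000 = £10,000, so the highest qualifying income is £102,200 + £10,000 = £112,200.

£112,200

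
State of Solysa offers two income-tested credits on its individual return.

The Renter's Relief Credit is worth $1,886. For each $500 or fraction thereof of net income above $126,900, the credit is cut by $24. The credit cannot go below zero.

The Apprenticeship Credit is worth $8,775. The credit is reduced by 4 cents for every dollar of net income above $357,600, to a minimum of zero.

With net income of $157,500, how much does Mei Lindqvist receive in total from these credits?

$9,173

Renter's Relief Credit: income exceeds $126,900 by $30,600, which is 62 full-or-partial $500 increments; reduction = 62 × $24 = $1,488, leaving $398.
Apprenticeship Credit: $157,500 is at or below the $357,600 threshold, so the full $8,775 applies.
Total: $398 + $8,775 = $9,173.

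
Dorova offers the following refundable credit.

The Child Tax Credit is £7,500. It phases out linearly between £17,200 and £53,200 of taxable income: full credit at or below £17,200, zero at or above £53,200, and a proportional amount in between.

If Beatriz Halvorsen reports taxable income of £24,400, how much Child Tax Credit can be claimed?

Child Tax Credit: £24,400 is £7,200 into a £36,000 phase-out range, leaving 28,800/36,000 of the credit: £7,500 × 28,800/36,000 = £6,000.

£6,000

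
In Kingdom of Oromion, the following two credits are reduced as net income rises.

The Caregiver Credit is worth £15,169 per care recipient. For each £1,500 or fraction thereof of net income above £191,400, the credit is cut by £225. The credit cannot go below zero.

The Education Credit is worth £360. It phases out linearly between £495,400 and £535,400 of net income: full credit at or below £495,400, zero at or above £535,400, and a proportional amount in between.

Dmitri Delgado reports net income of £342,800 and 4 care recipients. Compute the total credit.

£38,311

Caregiver Credit: base = 4 × £15,169 = £60,676. income exceeds £191,400 by £151,400, which is 101 full-or-partial £1,500 increments; reduction = 101 × £225 = £22,725, leaving £37,951.
Education Credit: £342,800 is at or below the £495,400 threshold, so the full £360 applies.
Total: £37,951 + £360 = £38,311.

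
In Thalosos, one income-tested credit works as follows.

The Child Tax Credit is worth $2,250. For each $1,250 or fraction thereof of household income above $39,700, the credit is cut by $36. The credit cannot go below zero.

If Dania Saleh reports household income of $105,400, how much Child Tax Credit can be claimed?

Child Tax Credit: income exceeds $39,700 by $65,700, which is 53 full-or-partial $1,250 increments; reduction = 53 × $36 = $1,908, leaving $342.

$342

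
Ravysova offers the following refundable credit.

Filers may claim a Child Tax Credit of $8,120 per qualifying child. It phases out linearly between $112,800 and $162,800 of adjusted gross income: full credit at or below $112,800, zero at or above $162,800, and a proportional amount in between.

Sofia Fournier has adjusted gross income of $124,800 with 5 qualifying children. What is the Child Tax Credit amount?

Child Tax Credit: base = 5 × $8,120 = $40,600. $124,800 is $12,000 into a $50,000 phase-out range, leaving 38,000/50,000 of the credit: $40,600 × 38,000/50,000 = $30,856.

$30,856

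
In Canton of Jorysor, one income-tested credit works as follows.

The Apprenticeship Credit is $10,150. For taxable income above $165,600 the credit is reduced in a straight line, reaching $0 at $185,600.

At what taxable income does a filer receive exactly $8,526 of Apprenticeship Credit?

$8,526 is 8,526/10,150 of the full $10,150, so 1,624/10,150 of the $20,000 range has been used: income = $165,600 + $20,000 × 1,624/10,150 = $168,800.

$168,800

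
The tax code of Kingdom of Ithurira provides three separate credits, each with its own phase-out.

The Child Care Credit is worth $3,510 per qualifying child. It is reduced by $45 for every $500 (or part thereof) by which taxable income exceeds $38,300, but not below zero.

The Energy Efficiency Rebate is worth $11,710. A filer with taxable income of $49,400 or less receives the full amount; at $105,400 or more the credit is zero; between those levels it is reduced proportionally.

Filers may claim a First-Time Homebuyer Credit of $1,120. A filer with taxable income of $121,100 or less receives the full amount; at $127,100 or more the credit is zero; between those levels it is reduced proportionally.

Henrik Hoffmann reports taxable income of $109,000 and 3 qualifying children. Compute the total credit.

Child Care Credit: base = 3 × $3,510 = $10,530. income exceeds $38,300 by $70,700, which is 142 full-or-partial $500 increments; reduction = 142 × $45 = $6,390, leaving $4,140.
Energy Efficiency Rebate: $109,000 is at or above $105,400, so the credit is $0.
First-Time Homebuyer Credit: $109,000 is at or below the $121,100 threshold, so the full $1,120 applies.
Total: $4,140 + $0 + $1,120 = $5,260.

$5,260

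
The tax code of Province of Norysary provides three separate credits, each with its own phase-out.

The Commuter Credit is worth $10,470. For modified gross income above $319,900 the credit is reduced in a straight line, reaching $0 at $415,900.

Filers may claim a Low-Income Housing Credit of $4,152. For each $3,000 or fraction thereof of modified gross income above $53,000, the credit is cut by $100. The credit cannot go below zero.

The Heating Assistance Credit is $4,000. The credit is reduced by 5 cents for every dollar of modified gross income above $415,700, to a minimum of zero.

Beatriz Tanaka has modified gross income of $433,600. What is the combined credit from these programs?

$3,105

Commuter Credit: $433,600 is at or above $415,900, so the credit is $0.
Low-Income Housing Credit: income exceeds $53,000 by $380,600 → 127 increments × $100 = $12,700 ≥ base, so the credit is $0.
Heating Assistance Credit: 5% of the $17,900 excess over $415,700 is $895; credit = $4,000 − $895 = $3,105.
Total: $0 + $0 + $3,105 = $3,105.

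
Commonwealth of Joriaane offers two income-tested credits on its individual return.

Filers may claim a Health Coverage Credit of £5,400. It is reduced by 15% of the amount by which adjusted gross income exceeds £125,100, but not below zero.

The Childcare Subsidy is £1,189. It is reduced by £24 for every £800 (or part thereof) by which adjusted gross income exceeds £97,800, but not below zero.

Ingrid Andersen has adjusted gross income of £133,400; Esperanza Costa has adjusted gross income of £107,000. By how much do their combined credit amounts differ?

Ingrid (£133,400): Health Coverage Credit: 15% of the £8,300 excess over £125,100 is £1,245; credit = £5,400 − £1,245 = £4,155. Childcare Subsidy: income exceeds £97,800 by £35,600, which is 45 full-or-partial £800 increments; reduction = 45 × £24 = £1,080, leaving £109. total £4,155 + £109 = £4,264
Esperanza (£107,000): Health Coverage Credit: £107,000 is at or below the £125,100 threshold, so the full £5,400 applies. Childcare Subsidy: income exceeds £97,800 by £9,200, which is 12 full-or-partial £800 increments; reduction = 12 × £24 = £288, leaving £901. total £5,400 + £901 = £6,301
Difference: |£4,264 − £6,301| = £2,037.

£2,037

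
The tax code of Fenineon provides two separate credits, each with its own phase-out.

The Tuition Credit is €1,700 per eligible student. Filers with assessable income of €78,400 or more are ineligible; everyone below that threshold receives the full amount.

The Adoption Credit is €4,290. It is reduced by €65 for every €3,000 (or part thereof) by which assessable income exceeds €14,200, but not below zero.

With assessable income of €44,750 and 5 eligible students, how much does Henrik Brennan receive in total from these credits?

Tuition Credit: base = 5 × €1,700 = €8,500. €44,750 is below the €78,400 cutoff, so the full €8,500 applies.
Adoption Credit: income exceeds €14,200 by €30,550, which is 11 full-or-partial €3,000 increments; reduction = 11 × €65 = €715, leaving €3,575.
Total: €8,500 + €3,575 = €12,075.

€12,075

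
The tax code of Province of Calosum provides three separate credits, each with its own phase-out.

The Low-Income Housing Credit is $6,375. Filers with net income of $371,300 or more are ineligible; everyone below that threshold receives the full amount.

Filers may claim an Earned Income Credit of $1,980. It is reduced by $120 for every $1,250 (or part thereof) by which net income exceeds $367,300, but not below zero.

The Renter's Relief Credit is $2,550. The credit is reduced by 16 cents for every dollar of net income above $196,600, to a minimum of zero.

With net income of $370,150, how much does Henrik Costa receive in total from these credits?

$7,995

Low-Income Housing Credit: $370,150 is below the $371,300 cutoff, so the full $6,375 applies.
Earned Income Credit: income exceeds $367,300 by $2,850, which is 3 full-or-partial $1,250 increments; reduction = 3 × $120 = $360, leaving $1,620.
Renter's Relief Credit: 16% of the $173,550 excess over $196,600 is $27,768 ≥ base, so the credit is $0.
Total: $6,375 + $1,620 + $0 = $7,995.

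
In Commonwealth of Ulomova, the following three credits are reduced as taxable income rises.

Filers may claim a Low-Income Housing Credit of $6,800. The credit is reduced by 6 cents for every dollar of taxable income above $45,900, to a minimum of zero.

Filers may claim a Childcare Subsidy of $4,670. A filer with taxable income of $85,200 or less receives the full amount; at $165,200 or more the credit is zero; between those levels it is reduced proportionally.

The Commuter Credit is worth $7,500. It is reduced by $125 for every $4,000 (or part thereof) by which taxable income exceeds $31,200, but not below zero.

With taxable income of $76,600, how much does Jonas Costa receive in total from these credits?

$15,628

Low-Income Housing Credit: 6% of the $30,700 excess over $45,900 is $1,842; credit = $6,800 − $1,842 = $4,958.
Childcare Subsidy: $76,600 is at or below the $85,200 threshold, so the full $4,670 applies.
Commuter Credit: income exceeds $31,200 by $45,400, which is 12 full-or-partial $4,000 increments; reduction = 12 × $125 = $1,500, leaving $6,000.
Total: $4,958 + $4,670 + $6,000 = $15,628.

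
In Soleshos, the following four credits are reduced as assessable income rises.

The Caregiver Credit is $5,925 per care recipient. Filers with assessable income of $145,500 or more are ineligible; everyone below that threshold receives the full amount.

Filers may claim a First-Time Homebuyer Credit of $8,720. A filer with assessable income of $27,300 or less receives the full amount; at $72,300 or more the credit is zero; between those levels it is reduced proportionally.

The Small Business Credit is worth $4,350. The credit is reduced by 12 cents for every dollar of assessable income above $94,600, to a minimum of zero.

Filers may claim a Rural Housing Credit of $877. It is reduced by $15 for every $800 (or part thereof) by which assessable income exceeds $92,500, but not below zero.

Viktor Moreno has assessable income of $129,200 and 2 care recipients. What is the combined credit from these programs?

$12,235

Caregiver Credit: base = 2 × $5,925 = $11,850. $129,200 is below the $145,500 cutoff, so the full $11,850 applies.
First-Time Homebuyer Credit: $129,200 is at or above $72,300, so the credit is $0.
Small Business Credit: 12% of the $34,600 excess over $94,600 is $4,152; credit = $4,350 − $4,152 = $198.
Rural Housing Credit: income exceeds $92,500 by $36,700, which is 46 full-or-partial $800 increments; reduction = 46 × $15 = $690, leaving $187.
Total: $11,850 + $0 + $198 + $187 = $12,235.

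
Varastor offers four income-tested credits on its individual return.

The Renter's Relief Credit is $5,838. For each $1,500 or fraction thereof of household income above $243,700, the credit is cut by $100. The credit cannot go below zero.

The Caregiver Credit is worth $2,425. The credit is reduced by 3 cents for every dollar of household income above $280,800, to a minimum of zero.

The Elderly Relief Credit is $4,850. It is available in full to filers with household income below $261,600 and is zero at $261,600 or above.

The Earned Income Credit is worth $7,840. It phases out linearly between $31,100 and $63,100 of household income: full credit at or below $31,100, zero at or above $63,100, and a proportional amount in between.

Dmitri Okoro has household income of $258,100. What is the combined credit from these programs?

$12,113

Renter's Relief Credit: income exceeds $243,700 by $14,400, which is 10 full-or-partial $1,500 increments; reduction = 10 × $100 = $1,000, leaving $4,838.
Caregiver Credit: $258,100 is at or below the $280,800 threshold, so the full $2,425 applies.
Elderly Relief Credit: $258,100 is below the $261,600 cutoff, so the full $4,850 applies.
Earned Income Credit: $258,100 is at or above $63,100, so the credit is $0.
Total: $4,838 + $2,425 + $4,850 + $0 = $12,113.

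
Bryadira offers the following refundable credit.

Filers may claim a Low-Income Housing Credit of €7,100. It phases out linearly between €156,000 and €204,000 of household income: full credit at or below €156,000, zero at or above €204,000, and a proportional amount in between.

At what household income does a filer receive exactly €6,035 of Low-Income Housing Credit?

€163,200

€6,035 is 6,035/7,100 of the full €7,100, so 1,065/7,100 of the €48,000 range has been used: income = €156,000 + €48,000 × 1,065/7,100 = €163,200.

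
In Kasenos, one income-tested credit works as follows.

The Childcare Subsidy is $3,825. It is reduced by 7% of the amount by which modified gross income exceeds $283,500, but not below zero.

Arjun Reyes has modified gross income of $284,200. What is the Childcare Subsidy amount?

Childcare Subsidy: 7% of the $700 excess over $283,500 is $49; credit = $3,825 − $49 = $3,776.

$3,776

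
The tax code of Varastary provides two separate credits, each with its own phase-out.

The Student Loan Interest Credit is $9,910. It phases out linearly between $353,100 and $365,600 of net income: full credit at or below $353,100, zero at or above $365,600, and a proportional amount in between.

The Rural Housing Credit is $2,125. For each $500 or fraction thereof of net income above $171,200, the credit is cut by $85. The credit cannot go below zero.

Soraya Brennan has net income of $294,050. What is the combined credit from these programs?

$9,910

Student Loan Interest Credit: $294,050 is at or below the $353,100 threshold, so the full $9,910 applies.
Rural Housing Credit: income exceeds $171,200 by $122,850 → 246 increments × $85 = $20,910 ≥ base, so the credit is $0.
Total: $9,910 + $0 = $9,910.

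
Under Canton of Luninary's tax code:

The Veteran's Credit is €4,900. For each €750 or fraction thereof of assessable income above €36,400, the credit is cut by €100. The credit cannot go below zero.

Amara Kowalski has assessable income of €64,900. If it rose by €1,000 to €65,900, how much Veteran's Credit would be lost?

At €64,900 — income exceeds €36,400 by €28,500, which is 38 full-or-partial €750 increments; reduction = 38 × €100 = €3,800, leaving €1,100.
At €65,900 — income exceeds €36,400 by €29,500, which is 40 full-or-partial €750 increments; reduction = 40 × €100 = €4,000, leaving €900.
Lost: €1,100 − €900 = €200.

€200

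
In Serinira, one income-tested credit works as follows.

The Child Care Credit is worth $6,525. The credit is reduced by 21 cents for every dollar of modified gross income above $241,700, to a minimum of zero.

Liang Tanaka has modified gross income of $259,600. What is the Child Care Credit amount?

$2,766

Child Care Credit: 21% of the $17,900 excess over $241,700 is $3,759; credit = $6,525 − $3,759 = $2,766.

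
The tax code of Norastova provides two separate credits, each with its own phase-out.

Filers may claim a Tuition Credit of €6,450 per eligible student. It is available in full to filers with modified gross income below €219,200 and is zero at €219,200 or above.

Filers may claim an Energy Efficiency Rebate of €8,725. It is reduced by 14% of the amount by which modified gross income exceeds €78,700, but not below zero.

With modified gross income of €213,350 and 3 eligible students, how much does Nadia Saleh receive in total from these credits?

€19,350

Tuition Credit: base = 3 × €6,450 = €19,350. €213,350 is below the €219,200 cutoff, so the full €19,350 applies.
Energy Efficiency Rebate: 14% of the €134,650 excess over €78,700 is €18,851 ≥ base, so the credit is €0.
Total: €19,350 + €0 = €19,350.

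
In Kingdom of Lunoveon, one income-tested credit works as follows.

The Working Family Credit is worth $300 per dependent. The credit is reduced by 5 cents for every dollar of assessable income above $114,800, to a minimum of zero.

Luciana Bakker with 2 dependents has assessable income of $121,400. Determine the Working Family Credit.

Working Family Credit: base = 2 × $300 = $600. 5% of the $6,600 excess over $114,800 is $330; credit = $600 − $330 = $270.

$270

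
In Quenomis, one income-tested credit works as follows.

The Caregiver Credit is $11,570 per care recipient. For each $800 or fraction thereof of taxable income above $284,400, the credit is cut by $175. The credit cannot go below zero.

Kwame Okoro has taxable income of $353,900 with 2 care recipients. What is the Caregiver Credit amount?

Caregiver Credit: base = 2 × $11,570 = $23,140. income exceeds $284,400 by $69,500, which is 87 full-or-partial $800 increments; reduction = 87 × $175 = $15,225, leaving $7,915.

$7,915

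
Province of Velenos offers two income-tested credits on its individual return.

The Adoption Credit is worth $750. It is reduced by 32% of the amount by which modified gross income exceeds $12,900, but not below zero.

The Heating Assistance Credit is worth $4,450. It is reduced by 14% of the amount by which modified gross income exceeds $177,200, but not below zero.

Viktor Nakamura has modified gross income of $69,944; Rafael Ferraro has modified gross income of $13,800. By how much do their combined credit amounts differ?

$462

Viktor ($69,944): Adoption Credit: 32% of the $57,044 excess over $12,900 is $18,254.08 ≥ base, so the credit is $0. Heating Assistance Credit: $69,944 is at or below the $177,200 threshold, so the full $4,450 applies. total $0 + $4,450 = $4,450
Rafael ($13,800): Adoption Credit: 32% of the $900 excess over $12,900 is $288; credit = $750 − $288 = $462. Heating Assistance Credit: $13,800 is at or below the $177,200 threshold, so the full $4,450 applies. total $462 + $4,450 = $4,912
Difference: |$4,450 − $4,912| = $462.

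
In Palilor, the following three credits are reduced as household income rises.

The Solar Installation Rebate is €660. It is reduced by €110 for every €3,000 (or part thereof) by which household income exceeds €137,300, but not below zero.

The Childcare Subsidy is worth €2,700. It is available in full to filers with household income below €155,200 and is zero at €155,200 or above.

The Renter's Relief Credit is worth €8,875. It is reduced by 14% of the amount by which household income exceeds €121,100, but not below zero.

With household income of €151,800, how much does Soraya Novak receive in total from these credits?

Solar Installation Rebate: income exceeds €137,300 by €14,500, which is 5 full-or-partial €3,000 increments; reduction = 5 × €110 = €550, leaving €110.
Childcare Subsidy: €151,800 is below the €155,200 cutoff, so the full €2,700 applies.
Renter's Relief Credit: 14% of the €30,700 excess over €121,100 is €4,298; credit = €8,875 − €4,298 = €4,577.
Total: €110 + €2,700 + €4,577 = €7,387.

€7,387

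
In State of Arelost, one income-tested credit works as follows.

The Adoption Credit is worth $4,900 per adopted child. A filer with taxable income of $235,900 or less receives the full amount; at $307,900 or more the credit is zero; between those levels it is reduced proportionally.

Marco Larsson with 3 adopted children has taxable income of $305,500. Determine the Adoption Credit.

Adoption Credit: base = 3 × $4,900 = $14,700. $305,500 is $69,600 into a $72,000 phase-out range, leaving 2,400/72,000 of the credit: $14,700 × 2,400/72,000 = $490.

$490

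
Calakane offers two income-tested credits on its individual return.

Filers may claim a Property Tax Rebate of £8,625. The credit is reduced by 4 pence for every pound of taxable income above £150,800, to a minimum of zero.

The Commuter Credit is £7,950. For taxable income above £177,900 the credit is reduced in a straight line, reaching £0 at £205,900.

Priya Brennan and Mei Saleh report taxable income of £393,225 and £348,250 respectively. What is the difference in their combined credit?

Priya (£393,225): Property Tax Rebate: 4% of the £242,425 excess over £150,800 is £9,697 ≥ base, so the credit is £0. Commuter Credit: £393,225 is at or above £205,900, so the credit is £0. total £0 + £0 = £0
Mei (£348,250): Property Tax Rebate: 4% of the £197,450 excess over £150,800 is £7,898; credit = £8,625 − £7,898 = £727. Commuter Credit: £348,250 is at or above £205,900, so the credit is £0. total £727 + £0 = £727
Difference: |£0 − £727| = £727.

£727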